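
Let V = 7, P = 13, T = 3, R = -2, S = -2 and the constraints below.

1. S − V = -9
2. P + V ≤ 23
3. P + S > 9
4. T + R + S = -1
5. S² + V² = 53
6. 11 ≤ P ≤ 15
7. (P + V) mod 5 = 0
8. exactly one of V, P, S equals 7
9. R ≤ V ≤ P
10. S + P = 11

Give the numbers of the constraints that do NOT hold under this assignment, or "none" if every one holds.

1. S − V = -2 − 7 = -9 — holds.
2. P + V = 13 + 7 = 20; 20 ≤ 23 — holds.
3. P + S = 13 + (-2) = 11; 11 > 9 — holds.
4. T + R + S = 3 + (-2) + (-2) = -1 — holds.
5. S² + V² = (-2)² + 7² = 4 + 49 = 53 — holds.
6. P = 13 lies in [11, 15] — holds.
7. P + V = 20; 20 mod 5 = 0 — holds.
8. V=7, P=13, S=-2; 1 of them equals 7 — holds.
9. values -2 ≤ 7 ≤ 13 — holds.
10. S + P = -2 + 13 = 11 — holds.

Yes — all constraints hold.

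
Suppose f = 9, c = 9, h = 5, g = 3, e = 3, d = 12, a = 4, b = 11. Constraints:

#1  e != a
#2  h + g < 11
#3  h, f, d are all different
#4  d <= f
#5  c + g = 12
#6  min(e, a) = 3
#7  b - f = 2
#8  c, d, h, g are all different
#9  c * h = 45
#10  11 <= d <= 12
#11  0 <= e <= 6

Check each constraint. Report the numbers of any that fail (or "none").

#1 e = 3, a = 4; distinct  OK
#2 h + g = 5 + 3 = 8; 8 < 11  OK
#3 values 5, 9, 12 are pairwise distinct  OK
#4 d = 12, f = 9; 12 > 9 (want ≤)  FAIL
#5 c + g = 9 + 3 = 12  OK
#6 min(3, 4) = 3  OK
#7 b - f = 11 - 9 = 2  OK
#8 values 9, 12, 5, 3 are pairwise distinct  OK
#9 c * h = 9 * 5 = 45  OK
#10 d = 12 lies in [11, 12]  OK
#11 e = 3 lies in [0, 6]  OK

Constraint 4 does not hold.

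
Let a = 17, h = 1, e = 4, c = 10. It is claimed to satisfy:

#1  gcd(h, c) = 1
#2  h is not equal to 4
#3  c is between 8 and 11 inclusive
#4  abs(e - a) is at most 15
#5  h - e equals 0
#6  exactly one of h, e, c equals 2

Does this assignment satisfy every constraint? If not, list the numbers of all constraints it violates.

No — constraints 5, 6 are not satisfied.

#1 gcd(1, 10) = 1  ✓
#2 h = 1, and 1 ≠ 4  ✓
#3 c = 10 lies in [8, 11]  ✓
#4 abs(4 - 17) = 13; 13 ≤ 15  ✓
#5 h - e = 1 - 4 = -3, not 0  ✗
#6 h=1, e=4, c=10; 0 of them equal 2, not exactly one  ✗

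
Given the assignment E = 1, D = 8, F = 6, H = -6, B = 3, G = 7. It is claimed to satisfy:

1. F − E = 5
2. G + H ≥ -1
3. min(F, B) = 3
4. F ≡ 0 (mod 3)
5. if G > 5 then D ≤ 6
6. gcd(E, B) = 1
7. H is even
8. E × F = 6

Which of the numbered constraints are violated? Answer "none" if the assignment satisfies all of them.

1. F − E = 6 − 1 = 5  true
2. G + H = 7 + (-6) = 1; 1 ≥ -1  true
3. min(6, 3) = 3  true
4. 6 mod 3 = 0  true
5. G = 7 > 5, so we need D ≤ 6; but D = 8 > 6  false
6. gcd(1, 3) = 1  true
7. H = -6 is even  true
8. E × F = 1 × 6 = 6  true

Constraint 5 is violated.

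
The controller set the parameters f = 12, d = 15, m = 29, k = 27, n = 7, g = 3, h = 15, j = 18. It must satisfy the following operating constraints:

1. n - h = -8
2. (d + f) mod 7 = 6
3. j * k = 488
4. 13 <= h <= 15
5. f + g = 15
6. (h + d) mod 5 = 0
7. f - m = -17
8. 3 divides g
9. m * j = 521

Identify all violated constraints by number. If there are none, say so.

Constraints 3, 9 are violated.

1. n - h = 7 - 15 = -8 — holds.
2. d + f = 27; 27 mod 7 = 6 — holds.
3. j * k = 18 * 27 = 486, not 488 — does not hold.
4. h = 15 lies in [13, 15] — holds.
5. f + g = 12 + 3 = 15 — holds.
6. h + d = 30; 30 mod 5 = 0 — holds.
7. f - m = 12 - 29 = -17 — holds.
8. 3 / 3 = 1, so 3 divides 3 — holds.
9. m * j = 29 * 18 = 522, not 521 — does not hold.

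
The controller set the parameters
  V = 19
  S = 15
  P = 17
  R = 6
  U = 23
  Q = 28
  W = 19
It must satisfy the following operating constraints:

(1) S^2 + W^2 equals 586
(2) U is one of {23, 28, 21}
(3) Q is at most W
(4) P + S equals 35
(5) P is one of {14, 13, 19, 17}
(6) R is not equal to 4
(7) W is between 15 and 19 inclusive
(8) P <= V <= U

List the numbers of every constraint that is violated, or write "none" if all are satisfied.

No — constraints 3 and 4 are not satisfied.

(1) S^2 + W^2 = 15^2 + 19^2 = 225 + 361 = 586 — holds.
(2) U = 23 is in {23, 28, 21} — holds.
(3) Q = 28, W = 19; 28 > 19 (want ≤) — fails.
(4) P + S = 17 + 15 = 32, not 35 — fails.
(5) P = 17 is in {14, 13, 19, 17} — holds.
(6) R = 6, and 6 ≠ 4 — holds.
(7) W = 19 lies in [15, 19] — holds.
(8) values 17 <= 19 <= 23 — holds.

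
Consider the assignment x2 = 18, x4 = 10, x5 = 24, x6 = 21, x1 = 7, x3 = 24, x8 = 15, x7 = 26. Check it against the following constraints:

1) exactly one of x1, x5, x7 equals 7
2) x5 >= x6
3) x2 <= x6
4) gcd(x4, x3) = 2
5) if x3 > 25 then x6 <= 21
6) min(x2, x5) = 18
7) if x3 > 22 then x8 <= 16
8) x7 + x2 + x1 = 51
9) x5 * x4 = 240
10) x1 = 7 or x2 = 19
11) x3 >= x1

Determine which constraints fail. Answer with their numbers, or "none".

1) x1=7, x5=24, x7=26; 1 of them equals 7 — holds.
2) x5 = 24, x6 = 21; 24 ≥ 21 — holds.
3) x2 = 18, x6 = 21; 18 ≤ 21 — holds.
4) gcd(10, 24) = 2 — holds.
5) x3 = 24, not > 25; antecedent false, conditional vacuously true — holds.
6) min(18, 24) = 18 — holds.
7) x3 = 24 > 22, so we need x8 ≤ 16; x8 = 15 ≤ 16 — holds.
8) x7 + x2 + x1 = 26 + 18 + 7 = 51 — holds.
9) x5 * x4 = 24 * 10 = 240 — holds.
10) x1 = 7 = 7 (first disjunct) — holds.
11) x3 = 24, x1 = 7; 24 ≥ 7 — holds.

Yes — all constraints hold.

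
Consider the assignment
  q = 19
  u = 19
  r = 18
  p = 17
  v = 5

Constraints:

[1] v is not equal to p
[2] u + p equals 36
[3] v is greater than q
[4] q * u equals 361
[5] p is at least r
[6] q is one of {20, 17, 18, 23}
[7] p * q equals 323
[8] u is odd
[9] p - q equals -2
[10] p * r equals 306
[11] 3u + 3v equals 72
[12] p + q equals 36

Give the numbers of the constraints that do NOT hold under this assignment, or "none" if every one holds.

[1] v = 5, p = 17; distinct  yes
[2] u + p = 19 + 17 = 36  yes
[3] v = 5, q = 19; 5 ≤ 19 (want >)  no
[4] q * u = 19 * 19 = 361  yes
[5] p = 17, r = 18; 17 < 18 (want ≥)  no
[6] q = 19 is not in {20, 17, 18, 23}  no
[7] p * q = 17 * 19 = 323  yes
[8] u = 19 is odd  yes
[9] p - q = 17 - 19 = -2  yes
[10] p * r = 17 * 18 = 306  yes
[11] 3u + 3v = 3(19) + 3(5) = 72  yes
[12] p + q = 17 + 19 = 36  yes

The assignment fails constraints 3, 5, and 6.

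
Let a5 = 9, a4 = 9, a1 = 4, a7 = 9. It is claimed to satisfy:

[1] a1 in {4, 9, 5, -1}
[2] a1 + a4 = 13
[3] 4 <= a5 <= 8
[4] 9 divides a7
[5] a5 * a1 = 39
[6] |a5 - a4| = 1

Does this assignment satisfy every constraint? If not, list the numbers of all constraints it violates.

Constraints 3, 5, 6 do not hold.

[1] a1 = 4 is in {4, 9, 5, -1} — satisfied.
[2] a1 + a4 = 4 + 9 = 13 — satisfied.
[3] a5 = 9 is outside [4, 8] — violated.
[4] 9 / 9 = 1, so 9 divides 9 — satisfied.
[5] a5 * a1 = 9 * 4 = 36, not 39 — violated.
[6] |9 - 9| = 0, not 1 — violated.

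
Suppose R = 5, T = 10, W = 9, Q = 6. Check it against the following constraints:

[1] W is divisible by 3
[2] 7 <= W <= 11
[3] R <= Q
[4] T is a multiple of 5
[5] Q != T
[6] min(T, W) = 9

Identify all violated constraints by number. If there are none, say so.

[1] 9 / 3 = 3, so 3 divides 9 — holds.
[2] W = 9 lies in [7, 11] — holds.
[3] R = 5, Q = 6; 5 ≤ 6 — holds.
[4] 10 / 5 = 2, so 5 divides 10 — holds.
[5] Q = 6, T = 10; distinct — holds.
[6] min(10, 9) = 9 — holds.

None — every constraint holds.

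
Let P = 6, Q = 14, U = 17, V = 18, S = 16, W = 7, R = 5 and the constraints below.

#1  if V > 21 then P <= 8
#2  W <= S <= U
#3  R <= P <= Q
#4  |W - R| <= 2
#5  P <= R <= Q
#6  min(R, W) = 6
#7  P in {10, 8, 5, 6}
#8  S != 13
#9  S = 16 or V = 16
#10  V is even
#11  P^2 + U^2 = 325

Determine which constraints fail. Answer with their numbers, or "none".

No — constraints 5 and 6 are not satisfied.

#1 V = 18, not > 21; antecedent false, conditional vacuously true — holds.
#2 values 7 <= 16 <= 17 — holds.
#3 values 5 <= 6 <= 14 — holds.
#4 |7 - 5| = 2; 2 ≤ 2 — holds.
#5 values 6, 5, 14; P = 6 is not <= R = 5 — does not hold.
#6 min(5, 7) = 5, not 6 — does not hold.
#7 P = 6 is in {10, 8, 5, 6} — holds.
#8 S = 16, and 16 ≠ 13 — holds.
#9 S = 16 = 16 (first disjunct) — holds.
#10 V = 18 is even — holds.
#11 P^2 + U^2 = 6^2 + 17^2 = 36 + 289 = 325 — holds.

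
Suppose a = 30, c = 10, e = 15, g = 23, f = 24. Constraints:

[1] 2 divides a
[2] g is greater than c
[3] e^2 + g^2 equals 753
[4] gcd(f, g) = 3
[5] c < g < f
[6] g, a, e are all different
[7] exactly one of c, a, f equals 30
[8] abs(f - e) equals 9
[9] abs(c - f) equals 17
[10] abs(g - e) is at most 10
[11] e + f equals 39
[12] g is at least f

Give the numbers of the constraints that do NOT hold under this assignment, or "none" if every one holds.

[1] 30 / 2 = 15, so 2 divides 30  true
[2] g = 23, c = 10; 23 > 10  true
[3] e^2 + g^2 = 15^2 + 23^2 = 225 + 529 = 754, not 753  false
[4] gcd(24, 23) = 1, not 3  false
[5] values 10 < 23 < 24  true
[6] values 23, 30, 15 are pairwise distinct  true
[7] c=10, a=30, f=24; 1 of them equals 30  true
[8] abs(24 - 15) = 9  true
[9] abs(10 - 24) = 14, not 17  false
[10] abs(23 - 15) = 8; 8 ≤ 10  true
[11] e + f = 15 + 24 = 39  true
[12] g = 23, f = 24; 23 < 24 (want ≥)  false

The assignment fails constraints 3, 4, 9, and 12.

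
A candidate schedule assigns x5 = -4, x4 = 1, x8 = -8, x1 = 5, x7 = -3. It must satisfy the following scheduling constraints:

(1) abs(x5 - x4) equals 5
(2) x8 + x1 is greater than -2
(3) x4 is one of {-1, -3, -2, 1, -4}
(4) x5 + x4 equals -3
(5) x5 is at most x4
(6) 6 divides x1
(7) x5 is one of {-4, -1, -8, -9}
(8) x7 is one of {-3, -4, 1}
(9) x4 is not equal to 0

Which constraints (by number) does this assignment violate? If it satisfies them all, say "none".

No — constraints 2, 6 are not satisfied.

(1) abs(-4 - 1) = 5 — OK.
(2) x8 + x1 = -8 + 5 = -3; -3 ≤ -2, bound -2 not met — violated.
(3) x4 = 1 is in {-1, -3, -2, 1, -4} — OK.
(4) x5 + x4 = -4 + 1 = -3 — OK.
(5) x5 = -4, x4 = 1; -4 ≤ 1 — OK.
(6) 5 = 6*0 + 5, so 6 does not divide 5 — violated.
(7) x5 = -4 is in {-4, -1, -8, -9} — OK.
(8) x7 = -3 is in {-3, -4, 1} — OK.
(9) x4 = 1, and 1 ≠ 0 — OK.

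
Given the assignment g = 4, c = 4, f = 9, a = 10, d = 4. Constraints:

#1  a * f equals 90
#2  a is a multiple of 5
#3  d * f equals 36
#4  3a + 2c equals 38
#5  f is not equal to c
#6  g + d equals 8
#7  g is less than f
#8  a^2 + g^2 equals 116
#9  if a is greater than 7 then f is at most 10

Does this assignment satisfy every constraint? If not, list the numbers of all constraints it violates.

The assignment satisfies every constraint.

#1 a * f = 10 * 9 = 90 — satisfied.
#2 10 / 5 = 2, so 5 divides 10 — satisfied.
#3 d * f = 4 * 9 = 36 — satisfied.
#4 3a + 2c = 3(10) + 2(4) = 38 — satisfied.
#5 f = 9, c = 4; distinct — satisfied.
#6 g + d = 4 + 4 = 8 — satisfied.
#7 g = 4, f = 9; 4 < 9 — satisfied.
#8 a^2 + g^2 = 10^2 + 4^2 = 100 + 16 = 116 — satisfied.
#9 a = 10 > 7, so we need f ≤ 10; f = 9 ≤ 10 — satisfied.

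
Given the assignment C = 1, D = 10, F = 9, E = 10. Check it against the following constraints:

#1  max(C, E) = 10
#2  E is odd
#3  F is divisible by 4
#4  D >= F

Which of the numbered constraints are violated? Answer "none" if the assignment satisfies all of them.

Constraints 2, 3 do not hold.

#1 max(1, 10) = 10 — holds.
#2 E = 10 is even — does not hold.
#3 9 = 4*2 + 1, so 4 does not divide 9 — does not hold.
#4 D = 10, F = 9; 10 ≥ 9 — holds.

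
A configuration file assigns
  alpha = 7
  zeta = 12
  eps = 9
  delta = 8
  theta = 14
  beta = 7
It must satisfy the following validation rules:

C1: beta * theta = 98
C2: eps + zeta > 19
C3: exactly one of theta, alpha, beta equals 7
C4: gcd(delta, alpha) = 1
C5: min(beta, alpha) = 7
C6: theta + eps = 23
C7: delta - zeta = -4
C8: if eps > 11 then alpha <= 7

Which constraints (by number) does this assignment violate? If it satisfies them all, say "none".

Constraint 3 is violated.

C1: beta * theta = 7 * 14 = 98 — holds.
C2: eps + zeta = 9 + 12 = 21; 21 > 19 — holds.
C3: theta=14, alpha=7, beta=7; 2 of them equal 7, not exactly one — fails.
C4: gcd(8, 7) = 1 — holds.
C5: min(7, 7) = 7 — holds.
C6: theta + eps = 14 + 9 = 23 — holds.
C7: delta - zeta = 8 - 12 = -4 — holds.
C8: eps = 9, not > 11; antecedent false, conditional vacuously true — holds.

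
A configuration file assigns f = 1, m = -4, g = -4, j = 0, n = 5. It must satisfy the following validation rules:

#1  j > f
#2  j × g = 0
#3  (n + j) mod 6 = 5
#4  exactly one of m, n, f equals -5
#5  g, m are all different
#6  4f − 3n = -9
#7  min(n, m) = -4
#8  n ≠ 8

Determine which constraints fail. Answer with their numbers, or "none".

Violated: 1, 4, 5, and 6.

#1 j = 0, f = 1; 0 ≤ 1 (want >)  false
#2 j × g = 0 × (-4) = 0  true
#3 n + j = 5; 5 mod 6 = 5  true
#4 m=-4, n=5, f=1; 0 of them equal -5, not exactly one  false
#5 g = m = -4, not all different  false
#6 4f − 3n = 4(1) − 3(5) = -11, not -9  false
#7 min(5, -4) = -4  true
#8 n = 5, and 5 ≠ 8  true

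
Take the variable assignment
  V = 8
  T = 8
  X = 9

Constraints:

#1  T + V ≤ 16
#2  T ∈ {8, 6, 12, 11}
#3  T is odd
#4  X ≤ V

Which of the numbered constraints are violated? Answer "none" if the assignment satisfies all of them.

The assignment fails constraints 3 and 4.

#1 T + V = 8 + 8 = 16; 16 ≤ 16 — satisfied.
#2 T = 8 is in {8, 6, 12, 11} — satisfied.
#3 T = 8 is even — violated.
#4 X = 9, V = 8; 9 > 8 (want ≤) — violated.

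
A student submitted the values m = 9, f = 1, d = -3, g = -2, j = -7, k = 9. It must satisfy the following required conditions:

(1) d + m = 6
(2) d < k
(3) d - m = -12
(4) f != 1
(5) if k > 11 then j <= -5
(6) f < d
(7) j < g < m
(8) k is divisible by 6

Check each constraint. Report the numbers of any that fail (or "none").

(1) d + m = -3 + 9 = 6 — holds.
(2) d = -3, k = 9; -3 < 9 — holds.
(3) d - m = -3 - 9 = -12 — holds.
(4) f = 1, but 1 is required to differ — fails.
(5) k = 9, not > 11; antecedent false, conditional vacuously true — holds.
(6) f = 1, d = -3; 1 ≥ -3 (want <) — fails.
(7) values -7 < -2 < 9 — holds.
(8) 9 = 6*1 + 3, so 6 does not divide 9 — fails.

Constraints 4, 6, and 8 do not hold.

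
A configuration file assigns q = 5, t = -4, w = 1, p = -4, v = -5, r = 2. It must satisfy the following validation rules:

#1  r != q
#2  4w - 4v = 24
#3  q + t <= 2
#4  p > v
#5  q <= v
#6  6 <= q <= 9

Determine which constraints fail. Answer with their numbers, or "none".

Violated: 5 and 6.

#1 r = 2, q = 5; distinct — OK.
#2 4w - 4v = 4(1) - 4(-5) = 24 — OK.
#3 q + t = 5 + (-4) = 1; 1 ≤ 2 — OK.
#4 p = -4, v = -5; -4 > -5 — OK.
#5 q = 5, v = -5; 5 > -5 (want ≤) — violated.
#6 q = 5 is outside [6, 9] — violated.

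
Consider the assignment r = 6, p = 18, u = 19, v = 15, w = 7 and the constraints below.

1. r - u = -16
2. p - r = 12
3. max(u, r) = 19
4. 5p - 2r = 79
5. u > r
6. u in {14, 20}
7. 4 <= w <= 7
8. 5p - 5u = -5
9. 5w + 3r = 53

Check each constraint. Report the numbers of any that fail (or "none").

1. r - u = 6 - 19 = -13, not -16 — violated.
2. p - r = 18 - 6 = 12 — satisfied.
3. max(19, 6) = 19 — satisfied.
4. 5p - 2r = 5(18) - 2(6) = 78, not 79 — violated.
5. u = 19, r = 6; 19 > 6 — satisfied.
6. u = 19 is not in {14, 20} — violated.
7. w = 7 lies in [4, 7] — satisfied.
8. 5p - 5u = 5(18) - 5(19) = -5 — satisfied.
9. 5w + 3r = 5(7) + 3(6) = 53 — satisfied.

Constraints 1, 4, and 6 do not hold.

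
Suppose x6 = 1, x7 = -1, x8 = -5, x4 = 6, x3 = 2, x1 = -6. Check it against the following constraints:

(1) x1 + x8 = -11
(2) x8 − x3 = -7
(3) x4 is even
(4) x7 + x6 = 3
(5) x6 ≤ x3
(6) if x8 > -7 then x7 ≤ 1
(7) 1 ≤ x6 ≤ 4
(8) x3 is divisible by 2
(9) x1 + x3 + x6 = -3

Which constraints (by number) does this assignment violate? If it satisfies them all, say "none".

The assignment fails constraint 4.

(1) x1 + x8 = -6 + (-5) = -11 — holds.
(2) x8 − x3 = -5 − 2 = -7 — holds.
(3) x4 = 6 is even — holds.
(4) x7 + x6 = -1 + 1 = 0, not 3 — fails.
(5) x6 = 1, x3 = 2; 1 ≤ 2 — holds.
(6) x8 = -5 > -7, so we need x7 ≤ 1; x7 = -1 ≤ 1 — holds.
(7) x6 = 1 lies in [1, 4] — holds.
(8) 2 / 2 = 1, so 2 divides 2 — holds.
(9) x1 + x3 + x6 = -6 + 2 + 1 = -3 — holds.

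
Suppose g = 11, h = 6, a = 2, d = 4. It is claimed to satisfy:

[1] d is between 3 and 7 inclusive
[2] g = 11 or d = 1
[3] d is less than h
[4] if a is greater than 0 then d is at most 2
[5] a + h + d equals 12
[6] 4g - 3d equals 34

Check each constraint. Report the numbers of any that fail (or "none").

[1] d = 4 lies in [3, 7] — OK.
[2] g = 11 = 11 (first disjunct) — OK.
[3] d = 4, h = 6; 4 < 6 — OK.
[4] a = 2 > 0, so we need d ≤ 2; but d = 4 > 2 — violated.
[5] a + h + d = 2 + 6 + 4 = 12 — OK.
[6] 4g - 3d = 4(11) - 3(4) = 32, not 34 — violated.

Constraints 4, 6 are violated.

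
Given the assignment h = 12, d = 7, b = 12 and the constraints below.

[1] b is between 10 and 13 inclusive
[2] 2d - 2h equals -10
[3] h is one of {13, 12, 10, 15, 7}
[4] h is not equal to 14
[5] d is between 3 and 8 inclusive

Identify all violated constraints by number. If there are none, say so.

All constraints are satisfied.

[1] b = 12 lies in [10, 13]  yes
[2] 2d - 2h = 2(7) - 2(12) = -10  yes
[3] h = 12 is in {13, 12, 10, 15, 7}  yes
[4] h = 12, and 12 ≠ 14  yes
[5] d = 7 lies in [3, 8]  yes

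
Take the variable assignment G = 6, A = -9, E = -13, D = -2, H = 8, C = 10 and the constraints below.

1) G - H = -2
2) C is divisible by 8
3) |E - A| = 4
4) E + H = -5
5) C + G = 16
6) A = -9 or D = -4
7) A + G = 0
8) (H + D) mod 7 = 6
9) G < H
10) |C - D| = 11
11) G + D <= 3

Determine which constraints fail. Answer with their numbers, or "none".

Violated: 2, 7, 10, and 11.

1) G - H = 6 - 8 = -2  true
2) 10 = 8*1 + 2, so 8 does not divide 10  false
3) |-13 - (-9)| = 4  true
4) E + H = -13 + 8 = -5  true
5) C + G = 10 + 6 = 16  true
6) A = -9 = -9 (first disjunct)  true
7) A + G = -9 + 6 = -3, not 0  false
8) H + D = 6; 6 mod 7 = 6  true
9) G = 6, H = 8; 6 < 8  true
10) |10 - (-2)| = 12, not 11  false
11) G + D = 6 + (-2) = 4; 4 > 3, bound 3 not met  false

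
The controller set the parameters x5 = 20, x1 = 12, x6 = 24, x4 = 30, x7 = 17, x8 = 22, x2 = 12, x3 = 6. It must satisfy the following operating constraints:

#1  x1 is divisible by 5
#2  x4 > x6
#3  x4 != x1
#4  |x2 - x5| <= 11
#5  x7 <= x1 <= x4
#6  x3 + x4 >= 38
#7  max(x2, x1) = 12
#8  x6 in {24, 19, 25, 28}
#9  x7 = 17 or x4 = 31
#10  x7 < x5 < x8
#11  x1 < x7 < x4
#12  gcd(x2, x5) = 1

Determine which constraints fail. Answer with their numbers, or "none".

The assignment fails constraints 1, 5, 6, 12.

#1 12 = 5*2 + 2, so 5 does not divide 12 — fails.
#2 x4 = 30, x6 = 24; 30 > 24 — holds.
#3 x4 = 30, x1 = 12; distinct — holds.
#4 |12 - 20| = 8; 8 ≤ 11 — holds.
#5 values 17, 12, 30; x7 = 17 is not <= x1 = 12 — fails.
#6 x3 + x4 = 6 + 30 = 36; 36 < 38, bound 38 not met — fails.
#7 max(12, 12) = 12 — holds.
#8 x6 = 24 is in {24, 19, 25, 28} — holds.
#9 x7 = 17 = 17 (first disjunct) — holds.
#10 values 17 < 20 < 22 — holds.
#11 values 12 < 17 < 30 — holds.
#12 gcd(12, 20) = 4, not 1 — fails.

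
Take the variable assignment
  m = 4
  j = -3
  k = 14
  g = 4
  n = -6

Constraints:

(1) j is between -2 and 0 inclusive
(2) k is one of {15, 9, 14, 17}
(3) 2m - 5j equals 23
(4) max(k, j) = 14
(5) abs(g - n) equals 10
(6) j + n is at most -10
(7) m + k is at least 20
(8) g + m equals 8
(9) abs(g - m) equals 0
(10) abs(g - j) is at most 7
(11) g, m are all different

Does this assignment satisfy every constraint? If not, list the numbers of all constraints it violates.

(1) j = -3 is outside [-2, 0]  no
(2) k = 14 is in {15, 9, 14, 17}  yes
(3) 2m - 5j = 2(4) - 5(-3) = 23  yes
(4) max(14, -3) = 14  yes
(5) abs(4 - (-6)) = 10  yes
(6) j + n = -3 + (-6) = -9; -9 > -10, bound -10 not met  no
(7) m + k = 4 + 14 = 18; 18 < 20, bound 20 not met  no
(8) g + m = 4 + 4 = 8  yes
(9) abs(4 - 4) = 0  yes
(10) abs(4 - (-3)) = 7; 7 ≤ 7  yes
(11) g = m = 4, not all different  no

Constraints 1, 6, 7, 11 do not hold.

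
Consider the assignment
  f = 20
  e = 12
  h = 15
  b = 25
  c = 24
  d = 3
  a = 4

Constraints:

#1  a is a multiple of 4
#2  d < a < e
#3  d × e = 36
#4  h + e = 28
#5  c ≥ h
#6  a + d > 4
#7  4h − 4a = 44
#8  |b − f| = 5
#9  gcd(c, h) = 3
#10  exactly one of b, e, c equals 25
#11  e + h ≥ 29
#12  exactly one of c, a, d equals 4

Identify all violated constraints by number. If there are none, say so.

#1 4 / 4 = 1, so 4 divides 4 — OK.
#2 values 3 < 4 < 12 — OK.
#3 d × e = 3 × 12 = 36 — OK.
#4 h + e = 15 + 12 = 27, not 28 — violated.
#5 c = 24, h = 15; 24 ≥ 15 — OK.
#6 a + d = 4 + 3 = 7; 7 > 4 — OK.
#7 4h − 4a = 4(15) − 4(4) = 44 — OK.
#8 |25 − 20| = 5 — OK.
#9 gcd(24, 15) = 3 — OK.
#10 b=25, e=12, c=24; 1 of them equals 25 — OK.
#11 e + h = 12 + 15 = 27; 27 < 29, bound 29 not met — violated.
#12 c=24, a=4, d=3; 1 of them equals 4 — OK.

Violated: 4 and 11.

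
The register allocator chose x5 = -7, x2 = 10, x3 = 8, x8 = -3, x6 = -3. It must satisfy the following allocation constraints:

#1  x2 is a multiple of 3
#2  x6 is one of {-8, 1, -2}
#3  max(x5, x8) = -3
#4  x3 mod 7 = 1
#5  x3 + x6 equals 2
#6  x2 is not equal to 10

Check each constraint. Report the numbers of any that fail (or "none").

Violated: 1, 2, 5, and 6.

#1 10 = 3*3 + 1, so 3 does not divide 10 — fails.
#2 x6 = -3 is not in {-8, 1, -2} — fails.
#3 max(-7, -3) = -3 — holds.
#4 8 mod 7 = 1 — holds.
#5 x3 + x6 = 8 + (-3) = 5, not 2 — fails.
#6 x2 = 10, but 10 is required to differ — fails.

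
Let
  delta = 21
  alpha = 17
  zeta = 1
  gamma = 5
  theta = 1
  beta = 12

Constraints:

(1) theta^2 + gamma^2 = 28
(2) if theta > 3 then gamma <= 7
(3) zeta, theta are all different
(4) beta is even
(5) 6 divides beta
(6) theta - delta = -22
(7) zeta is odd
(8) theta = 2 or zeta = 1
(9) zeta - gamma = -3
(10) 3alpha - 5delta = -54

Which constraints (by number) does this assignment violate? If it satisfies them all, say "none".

Constraints 1, 3, 6, and 9 do not hold.

(1) theta^2 + gamma^2 = 1^2 + 5^2 = 1 + 25 = 26, not 28  fails
(2) theta = 1, not > 3; antecedent false, conditional vacuously true  holds
(3) zeta = theta = 1, not all different  fails
(4) beta = 12 is even  holds
(5) 12 / 6 = 2, so 6 divides 12  holds
(6) theta - delta = 1 - 21 = -20, not -22  fails
(7) zeta = 1 is odd  holds
(8) theta = 1 ≠ 2, but zeta = 1 = 1 (second disjunct)  holds
(9) zeta - gamma = 1 - 5 = -4, not -3  fails
(10) 3alpha - 5delta = 3(17) - 5(21) = -54  holds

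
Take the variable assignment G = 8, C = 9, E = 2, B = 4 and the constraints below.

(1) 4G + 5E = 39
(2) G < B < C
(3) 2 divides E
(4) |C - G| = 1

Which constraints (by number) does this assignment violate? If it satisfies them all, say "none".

Constraints 1 and 2 do not hold.

(1) 4G + 5E = 4(8) + 5(2) = 42, not 39  fails
(2) values 8, 4, 9; G = 8 is not < B = 4  fails
(3) 2 / 2 = 1, so 2 divides 2  holds
(4) |9 - 8| = 1  holds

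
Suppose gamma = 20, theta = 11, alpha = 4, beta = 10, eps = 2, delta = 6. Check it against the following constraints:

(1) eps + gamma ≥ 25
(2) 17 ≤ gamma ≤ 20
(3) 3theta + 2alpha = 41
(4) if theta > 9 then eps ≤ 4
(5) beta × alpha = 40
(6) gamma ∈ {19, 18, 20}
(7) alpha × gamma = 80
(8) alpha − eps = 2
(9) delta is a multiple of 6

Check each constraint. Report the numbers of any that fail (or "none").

Constraint 1 is violated.

(1) eps + gamma = 2 + 20 = 22; 22 < 25, bound 25 not met — violated.
(2) gamma = 20 lies in [17, 20] — satisfied.
(3) 3theta + 2alpha = 3(11) + 2(4) = 41 — satisfied.
(4) theta = 11 > 9, so we need eps ≤ 4; eps = 2 ≤ 4 — satisfied.
(5) beta × alpha = 10 × 4 = 40 — satisfied.
(6) gamma = 20 is in {19, 18, 20} — satisfied.
(7) alpha × gamma = 4 × 20 = 80 — satisfied.
(8) alpha − eps = 4 − 2 = 2 — satisfied.
(9) 6 / 6 = 1, so 6 divides 6 — satisfied.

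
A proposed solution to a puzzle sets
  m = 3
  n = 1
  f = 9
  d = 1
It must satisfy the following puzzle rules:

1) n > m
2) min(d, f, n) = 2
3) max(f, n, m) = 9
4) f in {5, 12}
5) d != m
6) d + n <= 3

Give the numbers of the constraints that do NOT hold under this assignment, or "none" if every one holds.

Constraints 1, 2, 4 do not hold.

1) n = 1, m = 3; 1 ≤ 3 (want >) — fails.
2) min(1, 9, 1) = 1, not 2 — fails.
3) max(9, 1, 3) = 9 — holds.
4) f = 9 is not in {5, 12} — fails.
5) d = 1, m = 3; distinct — holds.
6) d + n = 1 + 1 = 2; 2 ≤ 3 — holds.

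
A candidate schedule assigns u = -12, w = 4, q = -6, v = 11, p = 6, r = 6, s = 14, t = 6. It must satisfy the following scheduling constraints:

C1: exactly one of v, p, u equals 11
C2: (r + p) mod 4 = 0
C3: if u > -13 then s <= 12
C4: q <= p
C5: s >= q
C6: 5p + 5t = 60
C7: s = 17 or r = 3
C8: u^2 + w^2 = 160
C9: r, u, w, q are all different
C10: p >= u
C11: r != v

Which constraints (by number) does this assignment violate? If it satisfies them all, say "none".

C1: v=11, p=6, u=-12; 1 of them equals 11 — satisfied.
C2: r + p = 12; 12 mod 4 = 0 — satisfied.
C3: u = -12 > -13, so we need s ≤ 12; but s = 14 > 12 — violated.
C4: q = -6, p = 6; -6 ≤ 6 — satisfied.
C5: s = 14, q = -6; 14 ≥ -6 — satisfied.
C6: 5p + 5t = 5(6) + 5(6) = 60 — satisfied.
C7: s = 14 ≠ 17 and r = 6 ≠ 3; both disjuncts false — violated.
C8: u^2 + w^2 = (-12)^2 + 4^2 = 144 + 16 = 160 — satisfied.
C9: values 6, -12, 4, -6 are pairwise distinct — satisfied.
C10: p = 6, u = -12; 6 ≥ -12 — satisfied.
C11: r = 6, v = 11; distinct — satisfied.

Violated: 3, 7.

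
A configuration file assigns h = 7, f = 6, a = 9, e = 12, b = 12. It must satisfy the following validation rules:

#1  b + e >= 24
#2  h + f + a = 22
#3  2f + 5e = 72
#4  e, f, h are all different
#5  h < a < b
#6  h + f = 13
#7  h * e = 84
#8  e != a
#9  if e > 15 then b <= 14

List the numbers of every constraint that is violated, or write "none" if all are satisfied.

No violations.

#1 b + e = 12 + 12 = 24; 24 ≥ 24 — holds.
#2 h + f + a = 7 + 6 + 9 = 22 — holds.
#3 2f + 5e = 2(6) + 5(12) = 72 — holds.
#4 values 12, 6, 7 are pairwise distinct — holds.
#5 values 7 < 9 < 12 — holds.
#6 h + f = 7 + 6 = 13 — holds.
#7 h * e = 7 * 12 = 84 — holds.
#8 e = 12, a = 9; distinct — holds.
#9 e = 12, not > 15; antecedent false, conditional vacuously true — holds.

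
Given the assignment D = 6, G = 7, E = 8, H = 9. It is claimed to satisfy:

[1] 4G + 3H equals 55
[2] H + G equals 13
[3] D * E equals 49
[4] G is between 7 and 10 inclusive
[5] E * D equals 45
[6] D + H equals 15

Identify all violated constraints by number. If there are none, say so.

The assignment fails constraints 2, 3, 5.

[1] 4G + 3H = 4(7) + 3(9) = 55 — holds.
[2] H + G = 9 + 7 = 16, not 13 — does not hold.
[3] D * E = 6 * 8 = 48, not 49 — does not hold.
[4] G = 7 lies in [7, 10] — holds.
[5] E * D = 8 * 6 = 48, not 45 — does not hold.
[6] D + H = 6 + 9 = 15 — holds.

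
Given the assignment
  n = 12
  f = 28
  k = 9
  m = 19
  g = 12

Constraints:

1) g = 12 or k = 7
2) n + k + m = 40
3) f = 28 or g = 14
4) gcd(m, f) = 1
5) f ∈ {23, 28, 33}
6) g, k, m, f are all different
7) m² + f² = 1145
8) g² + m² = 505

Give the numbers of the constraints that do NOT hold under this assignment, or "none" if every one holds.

Yes — all constraints hold.

1) g = 12 = 12 (first disjunct) — satisfied.
2) n + k + m = 12 + 9 + 19 = 40 — satisfied.
3) f = 28 = 28 (first disjunct) — satisfied.
4) gcd(19, 28) = 1 — satisfied.
5) f = 28 is in {23, 28, 33} — satisfied.
6) values 12, 9, 19, 28 are pairwise distinct — satisfied.
7) m² + f² = 19² + 28² = 361 + 784 = 1145 — satisfied.
8) g² + m² = 12² + 19² = 144 + 361 = 505 — satisfied.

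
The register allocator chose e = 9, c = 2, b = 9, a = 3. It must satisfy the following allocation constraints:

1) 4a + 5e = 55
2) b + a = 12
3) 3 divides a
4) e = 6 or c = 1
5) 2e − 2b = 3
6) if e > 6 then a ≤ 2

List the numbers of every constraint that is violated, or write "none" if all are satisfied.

Constraints 1, 4, 5, and 6 are violated.

1) 4a + 5e = 4(3) + 5(9) = 57, not 55  fails
2) b + a = 9 + 3 = 12  holds
3) 3 / 3 = 1, so 3 divides 3  holds
4) e = 9 ≠ 6 and c = 2 ≠ 1; both disjuncts false  fails
5) 2e − 2b = 2(9) − 2(9) = 0, not 3  fails
6) e = 9 > 6, so we need a ≤ 2; but a = 3 > 2  fails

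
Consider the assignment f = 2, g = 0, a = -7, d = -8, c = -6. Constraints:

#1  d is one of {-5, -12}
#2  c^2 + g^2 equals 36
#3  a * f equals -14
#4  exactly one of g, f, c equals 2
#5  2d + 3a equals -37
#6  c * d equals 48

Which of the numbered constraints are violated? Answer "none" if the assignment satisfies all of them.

#1 d = -8 is not in {-5, -12}  ✗
#2 c^2 + g^2 = (-6)^2 + 0^2 = 36 + 0 = 36  ✓
#3 a * f = -7 * 2 = -14  ✓
#4 g=0, f=2, c=-6; 1 of them equals 2  ✓
#5 2d + 3a = 2(-8) + 3(-7) = -37  ✓
#6 c * d = -6 * (-8) = 48  ✓

Constraint 1 does not hold.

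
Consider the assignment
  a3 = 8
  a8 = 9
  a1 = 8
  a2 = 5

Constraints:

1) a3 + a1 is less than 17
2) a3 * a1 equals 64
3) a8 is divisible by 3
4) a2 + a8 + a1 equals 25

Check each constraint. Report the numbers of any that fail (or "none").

1) a3 + a1 = 8 + 8 = 16; 16 < 17  ✓
2) a3 * a1 = 8 * 8 = 64  ✓
3) 9 / 3 = 3, so 3 divides 9  ✓
4) a2 + a8 + a1 = 5 + 9 + 8 = 22, not 25  ✗

Constraint 4 does not hold.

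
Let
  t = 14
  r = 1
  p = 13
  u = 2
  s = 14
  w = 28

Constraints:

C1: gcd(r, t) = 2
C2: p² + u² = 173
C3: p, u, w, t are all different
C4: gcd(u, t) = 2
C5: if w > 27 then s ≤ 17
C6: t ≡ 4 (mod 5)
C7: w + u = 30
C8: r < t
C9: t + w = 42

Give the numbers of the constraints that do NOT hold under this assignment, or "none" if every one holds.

C1: gcd(1, 14) = 1, not 2 — does not hold.
C2: p² + u² = 13² + 2² = 169 + 4 = 173 — holds.
C3: values 13, 2, 28, 14 are pairwise distinct — holds.
C4: gcd(2, 14) = 2 — holds.
C5: w = 28 > 27, so we need s ≤ 17; s = 14 ≤ 17 — holds.
C6: 14 mod 5 = 4 — holds.
C7: w + u = 28 + 2 = 30 — holds.
C8: r = 1, t = 14; 1 < 14 — holds.
C9: t + w = 14 + 28 = 42 — holds.

Constraint 1 does not hold.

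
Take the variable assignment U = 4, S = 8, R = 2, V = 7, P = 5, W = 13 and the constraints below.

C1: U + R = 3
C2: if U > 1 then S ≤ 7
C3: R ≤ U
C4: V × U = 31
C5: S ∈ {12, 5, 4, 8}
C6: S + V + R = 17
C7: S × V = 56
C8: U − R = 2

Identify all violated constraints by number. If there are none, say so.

C1: U + R = 4 + 2 = 6, not 3 — fails.
C2: U = 4 > 1, so we need S ≤ 7; but S = 8 > 7 — fails.
C3: R = 2, U = 4; 2 ≤ 4 — holds.
C4: V × U = 7 × 4 = 28, not 31 — fails.
C5: S = 8 is in {12, 5, 4, 8} — holds.
C6: S + V + R = 8 + 7 + 2 = 17 — holds.
C7: S × V = 8 × 7 = 56 — holds.
C8: U − R = 4 − 2 = 2 — holds.

Constraints 1, 2, and 4 do not hold.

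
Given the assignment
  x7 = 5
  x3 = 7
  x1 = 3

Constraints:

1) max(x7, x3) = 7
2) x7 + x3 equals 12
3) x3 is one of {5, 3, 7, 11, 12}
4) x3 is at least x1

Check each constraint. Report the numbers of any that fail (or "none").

1) max(5, 7) = 7  OK
2) x7 + x3 = 5 + 7 = 12  OK
3) x3 = 7 is in {5, 3, 7, 11, 12}  OK
4) x3 = 7, x1 = 3; 7 ≥ 3  OK

Yes — all constraints hold.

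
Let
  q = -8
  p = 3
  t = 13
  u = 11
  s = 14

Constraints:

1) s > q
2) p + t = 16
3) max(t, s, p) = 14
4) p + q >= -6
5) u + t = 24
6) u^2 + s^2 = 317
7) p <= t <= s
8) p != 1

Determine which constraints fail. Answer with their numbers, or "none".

1) s = 14, q = -8; 14 > -8  OK
2) p + t = 3 + 13 = 16  OK
3) max(13, 14, 3) = 14  OK
4) p + q = 3 + (-8) = -5; -5 ≥ -6  OK
5) u + t = 11 + 13 = 24  OK
6) u^2 + s^2 = 11^2 + 14^2 = 121 + 196 = 317  OK
7) values 3 <= 13 <= 14  OK
8) p = 3, and 3 ≠ 1  OK

No violations.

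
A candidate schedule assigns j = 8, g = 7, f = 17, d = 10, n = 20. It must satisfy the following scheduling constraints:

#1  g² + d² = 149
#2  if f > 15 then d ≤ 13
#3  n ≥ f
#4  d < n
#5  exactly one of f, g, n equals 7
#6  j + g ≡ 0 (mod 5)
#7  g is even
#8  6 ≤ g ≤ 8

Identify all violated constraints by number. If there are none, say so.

The assignment fails constraint 7.

#1 g² + d² = 7² + 10² = 49 + 100 = 149  true
#2 f = 17 > 15, so we need d ≤ 13; d = 10 ≤ 13  true
#3 n = 20, f = 17; 20 ≥ 17  true
#4 d = 10, n = 20; 10 < 20  true
#5 f=17, g=7, n=20; 1 of them equals 7  true
#6 j + g = 15; 15 mod 5 = 0  true
#7 g = 7 is odd  false
#8 g = 7 lies in [6, 8]  true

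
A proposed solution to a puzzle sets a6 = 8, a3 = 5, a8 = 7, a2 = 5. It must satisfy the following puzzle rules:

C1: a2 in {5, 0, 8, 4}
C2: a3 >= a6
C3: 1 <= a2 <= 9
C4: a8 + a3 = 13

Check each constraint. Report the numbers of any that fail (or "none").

Violated: 2 and 4.

C1: a2 = 5 is in {5, 0, 8, 4}  holds
C2: a3 = 5, a6 = 8; 5 < 8 (want ≥)  fails
C3: a2 = 5 lies in [1, 9]  holds
C4: a8 + a3 = 7 + 5 = 12, not 13  fails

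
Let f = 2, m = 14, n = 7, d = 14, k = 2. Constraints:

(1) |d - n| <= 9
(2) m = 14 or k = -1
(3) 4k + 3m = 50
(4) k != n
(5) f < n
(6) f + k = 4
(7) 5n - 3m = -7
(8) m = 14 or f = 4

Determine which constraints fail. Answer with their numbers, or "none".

(1) |14 - 7| = 7; 7 ≤ 9 — holds.
(2) m = 14 = 14 (first disjunct) — holds.
(3) 4k + 3m = 4(2) + 3(14) = 50 — holds.
(4) k = 2, n = 7; distinct — holds.
(5) f = 2, n = 7; 2 < 7 — holds.
(6) f + k = 2 + 2 = 4 — holds.
(7) 5n - 3m = 5(7) - 3(14) = -7 — holds.
(8) m = 14 = 14 (first disjunct) — holds.

No violations.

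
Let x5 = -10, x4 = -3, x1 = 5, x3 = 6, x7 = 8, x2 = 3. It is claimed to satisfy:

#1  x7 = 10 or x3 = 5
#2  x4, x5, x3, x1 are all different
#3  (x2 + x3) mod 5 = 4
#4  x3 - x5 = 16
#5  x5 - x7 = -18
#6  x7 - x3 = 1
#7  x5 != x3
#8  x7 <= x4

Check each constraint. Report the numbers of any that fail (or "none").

#1 x7 = 8 ≠ 10 and x3 = 6 ≠ 5; both disjuncts false  ✗
#2 values -3, -10, 6, 5 are pairwise distinct  ✓
#3 x2 + x3 = 9; 9 mod 5 = 4  ✓
#4 x3 - x5 = 6 - (-10) = 16  ✓
#5 x5 - x7 = -10 - 8 = -18  ✓
#6 x7 - x3 = 8 - 6 = 2, not 1  ✗
#7 x5 = -10, x3 = 6; distinct  ✓
#8 x7 = 8, x4 = -3; 8 > -3 (want ≤)  ✗

Constraints 1, 6, and 8 do not hold.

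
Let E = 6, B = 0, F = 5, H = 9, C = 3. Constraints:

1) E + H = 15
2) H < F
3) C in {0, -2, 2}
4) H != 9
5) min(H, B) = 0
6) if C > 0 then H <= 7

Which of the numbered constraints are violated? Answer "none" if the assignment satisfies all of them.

1) E + H = 6 + 9 = 15 — satisfied.
2) H = 9, F = 5; 9 ≥ 5 (want <) — violated.
3) C = 3 is not in {0, -2, 2} — violated.
4) H = 9, but 9 is required to differ — violated.
5) min(9, 0) = 0 — satisfied.
6) C = 3 > 0, so we need H ≤ 7; but H = 9 > 7 — violated.

Constraints 2, 3, 4, 6 do not hold.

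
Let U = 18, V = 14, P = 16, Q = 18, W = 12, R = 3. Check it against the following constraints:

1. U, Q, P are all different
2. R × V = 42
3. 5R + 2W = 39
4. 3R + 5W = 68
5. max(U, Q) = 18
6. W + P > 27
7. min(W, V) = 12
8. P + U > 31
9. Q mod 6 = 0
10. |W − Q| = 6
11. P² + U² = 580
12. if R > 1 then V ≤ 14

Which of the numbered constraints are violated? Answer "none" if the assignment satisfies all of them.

1. U = Q = 18, not all different  fails
2. R × V = 3 × 14 = 42  holds
3. 5R + 2W = 5(3) + 2(12) = 39  holds
4. 3R + 5W = 3(3) + 5(12) = 69, not 68  fails
5. max(18, 18) = 18  holds
6. W + P = 12 + 16 = 28; 28 > 27  holds
7. min(12, 14) = 12  holds
8. P + U = 16 + 18 = 34; 34 > 31  holds
9. 18 mod 6 = 0  holds
10. |12 − 18| = 6  holds
11. P² + U² = 16² + 18² = 256 + 324 = 580  holds
12. R = 3 > 1, so we need V ≤ 14; V = 14 ≤ 14  holds

Constraints 1 and 4 are violated.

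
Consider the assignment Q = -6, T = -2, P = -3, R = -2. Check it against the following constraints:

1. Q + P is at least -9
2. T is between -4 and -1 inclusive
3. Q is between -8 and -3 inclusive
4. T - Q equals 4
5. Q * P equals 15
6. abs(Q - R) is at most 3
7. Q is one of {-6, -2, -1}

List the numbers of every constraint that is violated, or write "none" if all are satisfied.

Constraints 5, 6 are violated.

1. Q + P = -6 + (-3) = -9; -9 ≥ -9 — holds.
2. T = -2 lies in [-4, -1] — holds.
3. Q = -6 lies in [-8, -3] — holds.
4. T - Q = -2 - (-6) = 4 — holds.
5. Q * P = -6 * (-3) = 18, not 15 — does not hold.
6. abs(-6 - (-2)) = 4; 4 > 3, exceeds bound 3 — does not hold.
7. Q = -6 is in {-6, -2, -1} — holds.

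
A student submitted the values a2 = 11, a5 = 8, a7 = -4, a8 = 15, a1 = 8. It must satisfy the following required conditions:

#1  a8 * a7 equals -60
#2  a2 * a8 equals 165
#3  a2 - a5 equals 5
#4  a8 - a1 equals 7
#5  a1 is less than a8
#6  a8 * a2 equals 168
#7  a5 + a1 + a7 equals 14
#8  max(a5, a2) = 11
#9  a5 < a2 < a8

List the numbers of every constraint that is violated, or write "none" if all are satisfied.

Constraints 3, 6, 7 do not hold.

#1 a8 * a7 = 15 * (-4) = -60  true
#2 a2 * a8 = 11 * 15 = 165  true
#3 a2 - a5 = 11 - 8 = 3, not 5  false
#4 a8 - a1 = 15 - 8 = 7  true
#5 a1 = 8, a8 = 15; 8 < 15  true
#6 a8 * a2 = 15 * 11 = 165, not 168  false
#7 a5 + a1 + a7 = 8 + 8 + (-4) = 12, not 14  false
#8 max(8, 11) = 11  true
#9 values 8 < 11 < 15  true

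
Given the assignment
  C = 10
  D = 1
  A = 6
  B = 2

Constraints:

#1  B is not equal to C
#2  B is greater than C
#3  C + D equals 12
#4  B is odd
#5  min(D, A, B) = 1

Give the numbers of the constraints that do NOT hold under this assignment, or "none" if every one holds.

Constraints 2, 3, and 4 are violated.

#1 B = 2, C = 10; distinct  yes
#2 B = 2, C = 10; 2 ≤ 10 (want >)  no
#3 C + D = 10 + 1 = 11, not 12  no
#4 B = 2 is even  no
#5 min(1, 6, 2) = 1  yes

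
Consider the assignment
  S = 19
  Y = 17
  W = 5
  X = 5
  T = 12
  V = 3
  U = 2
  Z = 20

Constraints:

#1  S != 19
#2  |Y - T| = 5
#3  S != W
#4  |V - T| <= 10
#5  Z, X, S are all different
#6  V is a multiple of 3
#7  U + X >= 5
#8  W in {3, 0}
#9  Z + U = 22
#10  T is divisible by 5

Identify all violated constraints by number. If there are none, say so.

#1 S = 19, but 19 is required to differ — does not hold.
#2 |17 - 12| = 5 — holds.
#3 S = 19, W = 5; distinct — holds.
#4 |3 - 12| = 9; 9 ≤ 10 — holds.
#5 values 20, 5, 19 are pairwise distinct — holds.
#6 3 / 3 = 1, so 3 divides 3 — holds.
#7 U + X = 2 + 5 = 7; 7 ≥ 5 — holds.
#8 W = 5 is not in {3, 0} — does not hold.
#9 Z + U = 20 + 2 = 22 — holds.
#10 12 = 5*2 + 2, so 5 does not divide 12 — does not hold.

Constraints 1, 8, and 10 do not hold.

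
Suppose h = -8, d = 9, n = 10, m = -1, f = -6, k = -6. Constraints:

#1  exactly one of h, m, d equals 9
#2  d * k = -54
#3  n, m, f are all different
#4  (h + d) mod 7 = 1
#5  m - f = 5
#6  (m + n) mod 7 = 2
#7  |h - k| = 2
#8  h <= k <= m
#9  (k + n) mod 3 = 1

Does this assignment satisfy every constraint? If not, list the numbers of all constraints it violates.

#1 h=-8, m=-1, d=9; 1 of them equals 9 — satisfied.
#2 d * k = 9 * (-6) = -54 — satisfied.
#3 values 10, -1, -6 are pairwise distinct — satisfied.
#4 h + d = 1; 1 mod 7 = 1 — satisfied.
#5 m - f = -1 - (-6) = 5 — satisfied.
#6 m + n = 9; 9 mod 7 = 2 — satisfied.
#7 |-8 - (-6)| = 2 — satisfied.
#8 values -8 <= -6 <= -1 — satisfied.
#9 k + n = 4; 4 mod 3 = 1 — satisfied.

Yes — all constraints hold.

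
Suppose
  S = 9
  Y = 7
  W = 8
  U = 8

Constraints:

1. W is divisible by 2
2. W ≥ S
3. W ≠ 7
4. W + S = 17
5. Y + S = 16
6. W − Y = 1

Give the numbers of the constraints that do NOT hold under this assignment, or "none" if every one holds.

1. 8 / 2 = 4, so 2 divides 8 — holds.
2. W = 8, S = 9; 8 < 9 (want ≥) — fails.
3. W = 8, and 8 ≠ 7 — holds.
4. W + S = 8 + 9 = 17 — holds.
5. Y + S = 7 + 9 = 16 — holds.
6. W − Y = 8 − 7 = 1 — holds.

No — constraint 2 is not satisfied.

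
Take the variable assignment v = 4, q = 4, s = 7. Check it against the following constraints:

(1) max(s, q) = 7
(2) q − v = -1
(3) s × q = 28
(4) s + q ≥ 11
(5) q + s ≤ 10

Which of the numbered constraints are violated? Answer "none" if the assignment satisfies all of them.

(1) max(7, 4) = 7  holds
(2) q − v = 4 − 4 = 0, not -1  fails
(3) s × q = 7 × 4 = 28  holds
(4) s + q = 7 + 4 = 11; 11 ≥ 11  holds
(5) q + s = 4 + 7 = 11; 11 > 10, bound 10 not met  fails

The assignment fails constraints 2, 5.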